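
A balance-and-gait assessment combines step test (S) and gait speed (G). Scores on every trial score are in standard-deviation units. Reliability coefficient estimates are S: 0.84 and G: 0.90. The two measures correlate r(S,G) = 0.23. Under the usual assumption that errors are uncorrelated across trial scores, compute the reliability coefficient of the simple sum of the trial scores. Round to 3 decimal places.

Var(S+G) = 2 + 2·[0.23] = 2 + 0.46 = 2.46.
With uncorrelated errors the cross-covariances are all true-score covariance, so they carry over unchanged; only the diagonal terms shrink to ρᵢσᵢ².
True-score variance = [0.84 + 0.90] + 0.46 = 1.74 + 0.46 = 2.2.
Reliability = 2.2 / 2.46 = 0.894.

0.894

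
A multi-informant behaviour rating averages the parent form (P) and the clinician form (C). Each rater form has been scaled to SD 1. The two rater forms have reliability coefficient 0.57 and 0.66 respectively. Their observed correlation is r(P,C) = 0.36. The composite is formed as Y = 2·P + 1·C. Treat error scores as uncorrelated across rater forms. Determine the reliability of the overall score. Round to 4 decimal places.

Var(Y) = 2² + 1 + 2·[2·0.36] = 5 + 1.44 = 6.44.
With uncorrelated errors the cross-covariances are all true-score covariance, so they carry over unchanged; only the diagonal terms shrink to ρᵢσᵢ².
True-score variance = [2²·0.57 + 0.66] + 1.44 = 2.94 + 1.44 = 4.38.
Reliability = 4.38 / 6.44 = 0.6801.

0.6801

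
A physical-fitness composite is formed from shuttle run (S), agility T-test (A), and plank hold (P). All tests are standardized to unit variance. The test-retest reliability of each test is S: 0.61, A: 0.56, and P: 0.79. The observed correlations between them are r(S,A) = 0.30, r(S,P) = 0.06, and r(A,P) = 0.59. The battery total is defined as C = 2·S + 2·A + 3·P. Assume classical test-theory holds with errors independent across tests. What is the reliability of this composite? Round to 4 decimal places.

0.8085

Var(C) = 2² + 2² + 3² + 2·[4·0.30 + 6·0.06 + 6·0.59] = 17 + 10.2 = 27.2.
Under uncorrelated errors the observed covariances equal the true-score covariances, so only the own-variance terms attenuate.
True-score variance = [2²·0.61 + 2²·0.56 + 3²·0.79] + 10.2 = 11.79 + 10.2 = 21.99.
Reliability = 21.99 / 27.2 = 0.8085.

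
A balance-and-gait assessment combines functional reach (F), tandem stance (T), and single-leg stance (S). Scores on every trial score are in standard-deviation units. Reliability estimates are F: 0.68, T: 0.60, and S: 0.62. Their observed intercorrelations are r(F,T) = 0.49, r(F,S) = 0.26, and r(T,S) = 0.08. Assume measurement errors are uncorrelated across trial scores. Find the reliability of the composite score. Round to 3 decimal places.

0.764

Var(F+T+S) = 3 + 2·[0.49 + 0.26 + 0.08] = 3 + 1.66 = 4.66.
With uncorrelated errors the cross-covariances are all true-score covariance, so they carry over unchanged; only the diagonal terms shrink to ρᵢσᵢ².
True-score variance = [0.68 + 0.60 + 0.62] + 1.66 = 1.9 + 1.66 = 3.56.
Reliability = 3.56 / 4.66 = 0.764.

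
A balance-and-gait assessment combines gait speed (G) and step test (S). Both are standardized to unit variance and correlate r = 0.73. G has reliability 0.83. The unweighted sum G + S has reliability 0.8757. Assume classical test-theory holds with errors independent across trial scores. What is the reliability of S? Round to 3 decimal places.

Var(G+S) = 2 + 2·0.73 = 3.460.
True-score variance = ρ_G + ρ_S + 2·0.73, so 0.8757 = (0.83 + ρ_S + 1.46) / 3.460.
ρ_S = 0.8757·3.460 − 0.83 − 1.46 = 0.740.

0.740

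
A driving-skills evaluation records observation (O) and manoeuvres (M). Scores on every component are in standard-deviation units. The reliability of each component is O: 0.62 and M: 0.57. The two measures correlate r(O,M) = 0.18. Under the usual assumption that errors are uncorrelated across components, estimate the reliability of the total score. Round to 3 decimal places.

0.657

Var(O+M) = 2 + 2·[0.18] = 2 + 0.36 = 2.36.
With uncorrelated errors the cross-covariances are all true-score covariance, so they carry over unchanged; only the diagonal terms shrink to ρᵢσᵢ².
True-score variance = [0.62 + 0.57] + 0.36 = 1.19 + 0.36 = 1.55.
Reliability = 1.55 / 2.36 = 0.657.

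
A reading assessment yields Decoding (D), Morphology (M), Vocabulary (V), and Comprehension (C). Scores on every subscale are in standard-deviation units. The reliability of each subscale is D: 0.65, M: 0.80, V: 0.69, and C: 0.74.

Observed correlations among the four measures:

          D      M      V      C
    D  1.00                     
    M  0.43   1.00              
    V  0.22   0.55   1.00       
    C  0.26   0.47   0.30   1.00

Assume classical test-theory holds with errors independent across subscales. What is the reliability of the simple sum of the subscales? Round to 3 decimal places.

0.868

Var(D+M+V+C) = 4 + 2·[0.43 + 0.22 + 0.26 + 0.55 + 0.47 + 0.30] = 4 + 4.46 = 8.46.
Because errors are independent across components, Cov(Tᵢ,Tⱼ) = Cov(Xᵢ,Xⱼ); the off-diagonal part of the true-score variance is the same as above.
True-score variance = [0.65 + 0.80 + 0.69 + 0.74] + 4.46 = 2.88 + 4.46 = 7.34.
Reliability = 7.34 / 8.46 = 0.868.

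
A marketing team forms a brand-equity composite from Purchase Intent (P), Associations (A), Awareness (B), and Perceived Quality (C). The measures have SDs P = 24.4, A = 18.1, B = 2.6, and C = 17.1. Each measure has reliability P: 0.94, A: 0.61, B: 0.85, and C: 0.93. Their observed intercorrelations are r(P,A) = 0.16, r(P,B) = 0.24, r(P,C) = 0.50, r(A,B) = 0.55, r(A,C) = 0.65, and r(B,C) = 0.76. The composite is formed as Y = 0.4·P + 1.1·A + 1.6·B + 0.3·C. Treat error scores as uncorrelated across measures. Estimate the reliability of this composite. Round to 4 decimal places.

Var(Y) = 0.4²·24.4² + 1.1²·18.1² + 1.6²·2.6² + 0.3²·17.1² + 2·[0.44·24.4·18.1·0.16 + 0.64·24.4·2.6·0.24 + 0.12·24.4·17.1·0.50 + 1.76·18.1·2.6·0.55 + 0.33·18.1·17.1·0.65 + 0.48·2.6·17.1·0.76] = 535.288 + 388.066 = 923.355.
Because errors are independent across components, Cov(Tᵢ,Tⱼ) = Cov(Xᵢ,Xⱼ); the off-diagonal part of the true-score variance is the same as above.
True-score variance = [0.4²·24.4²·0.94 + 1.1²·18.1²·0.61 + 1.6²·2.6²·0.85 + 0.3²·17.1²·0.93] + 388.066 = 370.536 + 388.066 = 758.602.
Reliability = 758.602 / 923.355 = 0.8216.

0.8216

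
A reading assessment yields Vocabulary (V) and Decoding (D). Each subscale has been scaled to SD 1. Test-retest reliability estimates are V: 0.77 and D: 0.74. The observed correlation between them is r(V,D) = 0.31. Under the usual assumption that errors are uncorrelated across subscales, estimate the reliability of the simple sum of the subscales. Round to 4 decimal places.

Var(V+D) = 2 + 2·[0.31] = 2 + 0.62 = 2.62.
Because errors are independent across components, Cov(Tᵢ,Tⱼ) = Cov(Xᵢ,Xⱼ); the off-diagonal part of the true-score variance is the same as above.
True-score variance = [0.77 + 0.74] + 0.62 = 1.51 + 0.62 = 2.13.
Reliability = 2.13 / 2.62 = 0.8130.

0.8130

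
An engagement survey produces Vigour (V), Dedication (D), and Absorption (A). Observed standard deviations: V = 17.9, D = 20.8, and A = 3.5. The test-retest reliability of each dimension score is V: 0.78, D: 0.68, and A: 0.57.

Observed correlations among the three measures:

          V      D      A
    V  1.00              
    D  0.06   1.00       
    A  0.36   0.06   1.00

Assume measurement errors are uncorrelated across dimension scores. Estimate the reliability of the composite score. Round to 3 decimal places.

Var(V+D+A) = 17.9² + 20.8² + 3.5² + 2·[17.9·20.8·0.06 + 17.9·3.5·0.36 + 20.8·3.5·0.06] = 765.3 + 98.5224 = 863.822.
Because errors are independent across components, Cov(Tᵢ,Tⱼ) = Cov(Xᵢ,Xⱼ); the off-diagonal part of the true-score variance is the same as above.
True-score variance = [17.9²·0.78 + 20.8²·0.68 + 3.5²·0.57] + 98.5224 = 551.098 + 98.5224 = 649.62.
Reliability = 649.62 / 863.822 = 0.752.

0.752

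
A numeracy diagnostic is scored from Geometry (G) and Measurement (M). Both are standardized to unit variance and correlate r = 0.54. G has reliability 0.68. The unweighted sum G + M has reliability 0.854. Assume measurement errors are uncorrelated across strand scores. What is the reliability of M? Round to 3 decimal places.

Var(G+M) = 2 + 2·0.54 = 3.080.
True-score variance = ρ_G + ρ_M + 2·0.54, so 0.854 = (0.68 + ρ_M + 1.08) / 3.080.
ρ_M = 0.854·3.080 − 0.68 − 1.08 = 0.870.

0.870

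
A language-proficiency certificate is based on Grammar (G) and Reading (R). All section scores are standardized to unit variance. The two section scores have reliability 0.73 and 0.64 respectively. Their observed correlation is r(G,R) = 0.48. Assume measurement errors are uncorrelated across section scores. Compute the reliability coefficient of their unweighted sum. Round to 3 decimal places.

Var(G+R) = 2 + 2·[0.48] = 2 + 0.96 = 2.96.
Because errors are independent across components, Cov(Tᵢ,Tⱼ) = Cov(Xᵢ,Xⱼ); the off-diagonal part of the true-score variance is the same as above.
True-score variance = [0.73 + 0.64] + 0.96 = 1.37 + 0.96 = 2.33.
Reliability = 2.33 / 2.96 = 0.787.

0.787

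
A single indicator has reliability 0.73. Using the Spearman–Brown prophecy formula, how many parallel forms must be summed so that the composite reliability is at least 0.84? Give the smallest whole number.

2

k ≥ ρ*(1−ρ₁)/(ρ₁(1−ρ*)) = 0.84·0.27 / (0.73·0.16) = 1.942.
Smallest integer k = 2.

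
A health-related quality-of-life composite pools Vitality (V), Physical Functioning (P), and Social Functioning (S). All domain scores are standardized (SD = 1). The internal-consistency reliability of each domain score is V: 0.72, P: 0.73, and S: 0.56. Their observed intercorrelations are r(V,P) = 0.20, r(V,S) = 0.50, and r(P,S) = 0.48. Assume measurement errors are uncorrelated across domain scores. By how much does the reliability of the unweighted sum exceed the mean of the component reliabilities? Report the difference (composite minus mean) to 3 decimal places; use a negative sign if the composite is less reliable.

Var(sum) = 3 + 2.36 = 5.36; true-score variance = 2.01 + 2.36 = 4.37; composite reliability = 0.8153.
Mean component reliability = 0.6700.
Difference = 0.8153 − 0.6700 = 0.145.

0.145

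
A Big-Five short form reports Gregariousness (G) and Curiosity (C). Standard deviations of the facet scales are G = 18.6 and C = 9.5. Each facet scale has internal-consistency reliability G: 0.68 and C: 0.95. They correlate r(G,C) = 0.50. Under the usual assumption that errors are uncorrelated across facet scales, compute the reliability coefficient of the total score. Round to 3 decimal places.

0.812

Var(G+C) = 18.6² + 9.5² + 2·[18.6·9.5·0.50] = 436.21 + 176.7 = 612.91.
With uncorrelated errors the cross-covariances are all true-score covariance, so they carry over unchanged; only the diagonal terms shrink to ρᵢσᵢ².
True-score variance = [18.6²·0.68 + 9.5²·0.95] + 176.7 = 320.99 + 176.7 = 497.69.
Reliability = 497.69 / 612.91 = 0.812.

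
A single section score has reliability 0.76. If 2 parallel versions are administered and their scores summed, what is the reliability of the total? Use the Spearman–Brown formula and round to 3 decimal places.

ρ_k = kρ / (1 + (k−1)ρ) = 2·0.76 / (1 + 1·0.76) = 1.520 / 1.760 = 0.864.

0.864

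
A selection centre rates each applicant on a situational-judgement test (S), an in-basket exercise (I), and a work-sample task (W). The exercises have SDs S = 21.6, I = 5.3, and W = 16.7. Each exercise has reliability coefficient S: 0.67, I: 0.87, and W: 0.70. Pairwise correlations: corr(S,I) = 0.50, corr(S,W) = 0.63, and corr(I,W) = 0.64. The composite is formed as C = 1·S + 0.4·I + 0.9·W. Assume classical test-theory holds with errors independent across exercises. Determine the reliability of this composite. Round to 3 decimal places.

Var(C) = 21.6² + 0.4²·5.3² + 0.9²·16.7² + 2·[0.4·21.6·5.3·0.50 + 0.9·21.6·16.7·0.63 + 0.36·5.3·16.7·0.64] = 696.955 + 495.634 = 1192.59.
Because errors are independent across components, Cov(Tᵢ,Tⱼ) = Cov(Xᵢ,Xⱼ); the off-diagonal part of the true-score variance is the same as above.
True-score variance = [21.6²·0.67 + 0.4²·5.3²·0.87 + 0.9²·16.7²·0.70] + 495.634 = 474.636 + 495.634 = 970.27.
Reliability = 970.27 / 1192.59 = 0.814.

0.814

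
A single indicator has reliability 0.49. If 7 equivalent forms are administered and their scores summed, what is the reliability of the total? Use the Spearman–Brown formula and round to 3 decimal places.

0.871

ρ_k = kρ / (1 + (k−1)ρ) = 7·0.49 / (1 + 6·0.49) = 3.430 / 3.940 = 0.871.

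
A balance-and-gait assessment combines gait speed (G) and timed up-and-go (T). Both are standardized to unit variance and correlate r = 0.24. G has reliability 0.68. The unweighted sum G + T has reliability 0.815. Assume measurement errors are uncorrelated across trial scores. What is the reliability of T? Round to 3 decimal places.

0.861

Var(G+T) = 2 + 2·0.24 = 2.480.
True-score variance = ρ_G + ρ_T + 2·0.24, so 0.815 = (0.68 + ρ_T + 0.48) / 2.480.
ρ_T = 0.815·2.480 − 0.68 − 0.48 = 0.861.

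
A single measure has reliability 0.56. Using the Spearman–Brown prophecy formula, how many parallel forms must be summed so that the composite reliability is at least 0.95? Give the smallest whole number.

k ≥ ρ*(1−ρ₁)/(ρ₁(1−ρ*)) = 0.95·0.44 / (0.56·0.05) = 14.929.
Smallest integer k = 15.

15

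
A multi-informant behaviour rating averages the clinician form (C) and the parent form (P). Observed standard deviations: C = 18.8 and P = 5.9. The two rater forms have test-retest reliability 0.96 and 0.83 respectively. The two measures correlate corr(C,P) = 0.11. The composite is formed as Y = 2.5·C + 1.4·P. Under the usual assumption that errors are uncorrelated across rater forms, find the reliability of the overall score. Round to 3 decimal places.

0.958

Var(Y) = 2.5²·18.8² + 1.4²·5.9² + 2·[3.5·18.8·5.9·0.11] = 2277.23 + 85.4084 = 2362.64.
Under uncorrelated errors the observed covariances equal the true-score covariances, so only the own-variance terms attenuate.
True-score variance = [2.5²·18.8²·0.96 + 1.4²·5.9²·0.83] + 85.4084 = 2177.27 + 85.4084 = 2262.68.
Reliability = 2262.68 / 2362.64 = 0.958.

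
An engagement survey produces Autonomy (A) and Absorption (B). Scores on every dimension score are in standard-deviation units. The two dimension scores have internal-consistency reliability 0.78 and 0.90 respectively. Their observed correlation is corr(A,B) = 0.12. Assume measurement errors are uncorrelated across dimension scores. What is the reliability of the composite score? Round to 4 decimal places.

0.8571

Var(A+B) = 2 + 2·[0.12] = 2 + 0.24 = 2.24.
Under uncorrelated errors the observed covariances equal the true-score covariances, so only the own-variance terms attenuate.
True-score variance = [0.78 + 0.90] + 0.24 = 1.68 + 0.24 = 1.92.
Reliability = 1.92 / 2.24 = 0.8571.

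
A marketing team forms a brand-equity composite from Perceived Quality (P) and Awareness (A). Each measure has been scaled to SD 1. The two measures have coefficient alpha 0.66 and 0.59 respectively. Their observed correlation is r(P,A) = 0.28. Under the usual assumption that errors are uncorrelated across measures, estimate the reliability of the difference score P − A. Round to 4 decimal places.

Var(P−A) = 1 + 1 − 2·0.28 = 2 − 0.56 = 1.44.
Under uncorrelated errors the observed covariances equal the true-score covariances, so only the own-variance terms attenuate.
True-score variance = [0.66 + 0.59] − 0.56 = 1.25 − 0.56 = 0.69.
Reliability = 0.69 / 1.44 = 0.4792.

0.4792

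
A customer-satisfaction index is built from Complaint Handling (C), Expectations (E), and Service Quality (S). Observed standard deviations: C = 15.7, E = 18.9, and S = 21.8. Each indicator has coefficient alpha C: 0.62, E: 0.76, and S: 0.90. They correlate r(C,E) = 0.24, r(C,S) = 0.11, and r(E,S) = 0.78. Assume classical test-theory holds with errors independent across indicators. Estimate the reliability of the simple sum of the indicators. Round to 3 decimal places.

0.883

Var(C+E+S) = 15.7² + 18.9² + 21.8² + 2·[15.7·18.9·0.24 + 15.7·21.8·0.11 + 18.9·21.8·0.78] = 1078.94 + 860.479 = 1939.42.
With uncorrelated errors the cross-covariances are all true-score covariance, so they carry over unchanged; only the diagonal terms shrink to ρᵢσᵢ².
True-score variance = [15.7²·0.62 + 18.9²·0.76 + 21.8²·0.90] + 860.479 = 852.019 + 860.479 = 1712.5.
Reliability = 1712.5 / 1939.42 = 0.883.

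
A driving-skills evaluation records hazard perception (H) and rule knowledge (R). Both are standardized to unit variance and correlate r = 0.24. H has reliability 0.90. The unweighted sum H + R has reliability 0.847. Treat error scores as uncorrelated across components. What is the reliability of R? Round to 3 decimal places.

0.721

Var(H+R) = 2 + 2·0.24 = 2.480.
True-score variance = ρ_H + ρ_R + 2·0.24, so 0.847 = (0.90 + ρ_R + 0.48) / 2.480.
ρ_R = 0.847·2.480 − 0.90 − 0.48 = 0.721.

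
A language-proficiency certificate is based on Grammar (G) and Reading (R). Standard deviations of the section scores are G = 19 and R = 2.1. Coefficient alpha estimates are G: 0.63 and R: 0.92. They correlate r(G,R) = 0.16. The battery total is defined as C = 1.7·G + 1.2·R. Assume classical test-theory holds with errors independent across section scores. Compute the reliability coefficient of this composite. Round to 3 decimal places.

0.641

Var(C) = 1.7²·19² + 1.2²·2.1² + 2·[2.04·19·2.1·0.16] = 1049.64 + 26.0467 = 1075.69.
Under uncorrelated errors the observed covariances equal the true-score covariances, so only the own-variance terms attenuate.
True-score variance = [1.7²·19²·0.63 + 1.2²·2.1²·0.92] + 26.0467 = 663.115 + 26.0467 = 689.162.
Reliability = 689.162 / 1075.69 = 0.641.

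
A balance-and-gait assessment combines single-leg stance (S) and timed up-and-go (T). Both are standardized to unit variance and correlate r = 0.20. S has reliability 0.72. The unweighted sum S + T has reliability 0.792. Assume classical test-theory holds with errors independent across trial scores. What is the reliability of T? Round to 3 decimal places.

0.781

Var(S+T) = 2 + 2·0.20 = 2.400.
True-score variance = ρ_S + ρ_T + 2·0.20, so 0.792 = (0.72 + ρ_T + 0.40) / 2.400.
ρ_T = 0.792·2.400 − 0.72 − 0.40 = 0.781.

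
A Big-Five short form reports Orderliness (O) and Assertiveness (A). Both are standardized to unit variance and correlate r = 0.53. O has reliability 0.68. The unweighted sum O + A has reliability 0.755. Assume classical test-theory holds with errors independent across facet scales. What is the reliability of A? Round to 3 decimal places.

0.570

Var(O+A) = 2 + 2·0.53 = 3.060.
True-score variance = ρ_O + ρ_A + 2·0.53, so 0.755 = (0.68 + ρ_A + 1.06) / 3.060.
ρ_A = 0.755·3.060 − 0.68 − 1.06 = 0.570.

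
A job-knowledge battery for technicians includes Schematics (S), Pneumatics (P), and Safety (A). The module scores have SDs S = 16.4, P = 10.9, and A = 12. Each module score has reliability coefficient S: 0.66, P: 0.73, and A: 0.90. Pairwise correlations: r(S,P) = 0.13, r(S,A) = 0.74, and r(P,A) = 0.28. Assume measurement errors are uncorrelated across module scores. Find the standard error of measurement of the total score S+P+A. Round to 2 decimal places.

Var(total) = 531.77 + 410.99 = 942.76.
True-score variance = 393.845 + 410.99 = 804.834, so reliability = 0.8537.
Error variance = 942.76 − 804.834 = 137.925; SEM = √137.925 = 11.74.

11.74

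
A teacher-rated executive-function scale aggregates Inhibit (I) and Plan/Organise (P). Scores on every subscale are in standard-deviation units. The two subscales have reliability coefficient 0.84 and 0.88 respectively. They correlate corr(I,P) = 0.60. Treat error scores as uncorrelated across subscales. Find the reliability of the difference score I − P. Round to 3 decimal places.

0.650

Var(I−P) = 1 + 1 − 2·0.60 = 2 − 1.2 = 0.8.
Because errors are independent across components, Cov(Tᵢ,Tⱼ) = Cov(Xᵢ,Xⱼ); the off-diagonal part of the true-score variance is the same as above.
True-score variance = [0.84 + 0.88] − 1.2 = 1.72 − 1.2 = 0.52.
Reliability = 0.52 / 0.8 = 0.650.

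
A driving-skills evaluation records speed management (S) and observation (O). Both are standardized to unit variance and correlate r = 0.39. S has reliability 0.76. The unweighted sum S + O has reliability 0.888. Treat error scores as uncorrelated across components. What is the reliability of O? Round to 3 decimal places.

Var(S+O) = 2 + 2·0.39 = 2.780.
True-score variance = ρ_S + ρ_O + 2·0.39, so 0.888 = (0.76 + ρ_O + 0.78) / 2.780.
ρ_O = 0.888·2.780 − 0.76 − 0.78 = 0.929.

0.929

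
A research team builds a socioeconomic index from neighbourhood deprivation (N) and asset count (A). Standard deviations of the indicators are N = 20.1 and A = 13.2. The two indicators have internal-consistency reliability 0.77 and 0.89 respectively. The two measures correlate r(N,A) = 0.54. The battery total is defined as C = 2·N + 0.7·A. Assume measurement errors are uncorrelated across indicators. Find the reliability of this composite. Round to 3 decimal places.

Var(C) = 2²·20.1² + 0.7²·13.2² + 2·[1.4·20.1·13.2·0.54] = 1701.42 + 401.164 = 2102.58.
Under uncorrelated errors the observed covariances equal the true-score covariances, so only the own-variance terms attenuate.
True-score variance = [2²·20.1²·0.77 + 0.7²·13.2²·0.89] + 401.164 = 1320.34 + 401.164 = 1721.5.
Reliability = 1721.5 / 2102.58 = 0.819.

0.819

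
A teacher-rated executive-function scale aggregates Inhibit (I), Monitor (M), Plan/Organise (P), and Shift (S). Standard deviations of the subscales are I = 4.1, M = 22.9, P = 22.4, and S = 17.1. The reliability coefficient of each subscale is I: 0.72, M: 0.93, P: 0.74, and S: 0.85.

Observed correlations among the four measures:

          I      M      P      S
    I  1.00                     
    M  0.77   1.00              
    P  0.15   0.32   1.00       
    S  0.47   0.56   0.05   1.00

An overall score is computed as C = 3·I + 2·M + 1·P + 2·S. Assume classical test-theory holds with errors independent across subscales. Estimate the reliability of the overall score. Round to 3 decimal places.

0.936

Var(C) = 3²·4.1² + 2²·22.9² + 22.4² + 2²·17.1² + 2·[6·4.1·22.9·0.77 + 3·4.1·22.4·0.15 + 6·4.1·17.1·0.47 + 2·22.9·22.4·0.32 + 4·22.9·17.1·0.56 + 2·22.4·17.1·0.05] = 3920.33 + 3833.14 = 7753.47.
With uncorrelated errors the cross-covariances are all true-score covariance, so they carry over unchanged; only the diagonal terms shrink to ρᵢσᵢ².
True-score variance = [3²·4.1²·0.72 + 2²·22.9²·0.93 + 22.4²·0.74 + 2²·17.1²·0.85] + 3833.14 = 3425.23 + 3833.14 = 7258.37.
Reliability = 7258.37 / 7753.47 = 0.936.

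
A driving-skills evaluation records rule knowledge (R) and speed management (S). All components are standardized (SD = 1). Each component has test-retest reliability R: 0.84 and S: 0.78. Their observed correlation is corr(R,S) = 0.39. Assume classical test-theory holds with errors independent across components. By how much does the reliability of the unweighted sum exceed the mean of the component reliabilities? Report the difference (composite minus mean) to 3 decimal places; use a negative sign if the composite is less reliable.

0.053

Var(sum) = 2 + 0.78 = 2.78; true-score variance = 1.62 + 0.78 = 2.4; composite reliability = 0.8633.
Mean component reliability = 0.8100.
Difference = 0.8633 − 0.8100 = 0.053.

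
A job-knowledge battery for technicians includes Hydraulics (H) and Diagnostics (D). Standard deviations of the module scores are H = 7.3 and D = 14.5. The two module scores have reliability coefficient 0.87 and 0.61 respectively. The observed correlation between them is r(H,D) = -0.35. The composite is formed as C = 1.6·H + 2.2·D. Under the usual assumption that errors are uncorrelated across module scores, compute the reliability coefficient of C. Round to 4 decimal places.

Var(C) = 1.6²·7.3² + 2.2²·14.5² + 2·[3.52·7.3·14.5·(-0.35)] = 1154.03 − 260.814 = 893.218.
Because errors are independent across components, Cov(Tᵢ,Tⱼ) = Cov(Xᵢ,Xⱼ); the off-diagonal part of the true-score variance is the same as above.
True-score variance = [1.6²·7.3²·0.87 + 2.2²·14.5²·0.61] − 260.814 = 739.43 − 260.814 = 478.615.
Reliability = 478.615 / 893.218 = 0.5358.

0.5358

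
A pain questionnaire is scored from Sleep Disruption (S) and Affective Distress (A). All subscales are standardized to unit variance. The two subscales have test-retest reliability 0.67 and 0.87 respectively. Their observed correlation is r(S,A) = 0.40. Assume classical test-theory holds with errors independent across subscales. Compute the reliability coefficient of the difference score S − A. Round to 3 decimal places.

Var(S−A) = 1 + 1 − 2·0.40 = 2 − 0.8 = 1.2.
With uncorrelated errors the cross-covariances are all true-score covariance, so they carry over unchanged; only the diagonal terms shrink to ρᵢσᵢ².
True-score variance = [0.67 + 0.87] − 0.8 = 1.54 − 0.8 = 0.74.
Reliability = 0.74 / 1.2 = 0.617.

0.617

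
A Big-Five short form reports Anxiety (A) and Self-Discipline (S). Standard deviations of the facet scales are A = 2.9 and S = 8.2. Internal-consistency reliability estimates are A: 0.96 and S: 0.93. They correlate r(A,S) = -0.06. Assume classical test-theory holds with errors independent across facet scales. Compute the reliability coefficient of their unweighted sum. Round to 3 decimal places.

Var(A+S) = 2.9² + 8.2² + 2·[2.9·8.2·(-0.06)] = 75.65 − 2.8536 = 72.7964.
With uncorrelated errors the cross-covariances are all true-score covariance, so they carry over unchanged; only the diagonal terms shrink to ρᵢσᵢ².
True-score variance = [2.9²·0.96 + 8.2²·0.93] − 2.8536 = 70.6068 − 2.8536 = 67.7532.
Reliability = 67.7532 / 72.7964 = 0.931.

0.931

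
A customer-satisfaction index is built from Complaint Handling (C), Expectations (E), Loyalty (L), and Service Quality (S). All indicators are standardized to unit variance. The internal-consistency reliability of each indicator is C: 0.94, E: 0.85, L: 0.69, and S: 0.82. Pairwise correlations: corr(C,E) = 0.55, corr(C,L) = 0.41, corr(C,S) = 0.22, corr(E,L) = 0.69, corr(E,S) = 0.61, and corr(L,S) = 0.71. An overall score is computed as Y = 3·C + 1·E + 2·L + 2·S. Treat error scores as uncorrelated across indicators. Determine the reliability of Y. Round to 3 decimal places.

0.933

Var(Y) = 3² + 1 + 2² + 2² + 2·[3·0.55 + 6·0.41 + 6·0.22 + 2·0.69 + 2·0.61 + 4·0.71] = 18 + 21.74 = 39.74.
Under uncorrelated errors the observed covariances equal the true-score covariances, so only the own-variance terms attenuate.
True-score variance = [3²·0.94 + 0.85 + 2²·0.69 + 2²·0.82] + 21.74 = 15.35 + 21.74 = 37.09.
Reliability = 37.09 / 39.74 = 0.933.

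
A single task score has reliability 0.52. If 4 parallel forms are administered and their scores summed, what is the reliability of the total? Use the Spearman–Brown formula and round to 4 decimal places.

ρ_k = kρ / (1 + (k−1)ρ) = 4·0.52 / (1 + 3·0.52) = 2.080 / 2.560 = 0.8125.

0.8125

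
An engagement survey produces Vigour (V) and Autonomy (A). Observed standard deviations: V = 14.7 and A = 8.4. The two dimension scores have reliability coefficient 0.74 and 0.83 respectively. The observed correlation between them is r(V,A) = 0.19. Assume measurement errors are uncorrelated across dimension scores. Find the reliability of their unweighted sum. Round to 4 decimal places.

0.7956

Var(V+A) = 14.7² + 8.4² + 2·[14.7·8.4·0.19] = 286.65 + 46.9224 = 333.572.
Under uncorrelated errors the observed covariances equal the true-score covariances, so only the own-variance terms attenuate.
True-score variance = [14.7²·0.74 + 8.4²·0.83] + 46.9224 = 218.471 + 46.9224 = 265.394.
Reliability = 265.394 / 333.572 = 0.7956.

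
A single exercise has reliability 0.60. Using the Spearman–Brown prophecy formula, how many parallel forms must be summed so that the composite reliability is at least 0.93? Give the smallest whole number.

k ≥ ρ*(1−ρ₁)/(ρ₁(1−ρ*)) = 0.93·0.40 / (0.60·0.07) = 8.857.
Smallest integer k = 9.

9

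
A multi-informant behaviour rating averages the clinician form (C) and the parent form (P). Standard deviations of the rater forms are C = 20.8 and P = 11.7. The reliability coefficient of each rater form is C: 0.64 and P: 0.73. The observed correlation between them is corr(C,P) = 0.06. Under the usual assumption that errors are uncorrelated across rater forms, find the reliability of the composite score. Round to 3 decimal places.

0.678

Var(C+P) = 20.8² + 11.7² + 2·[20.8·11.7·0.06] = 569.53 + 29.2032 = 598.733.
With uncorrelated errors the cross-covariances are all true-score covariance, so they carry over unchanged; only the diagonal terms shrink to ρᵢσᵢ².
True-score variance = [20.8²·0.64 + 11.7²·0.73] + 29.2032 = 376.819 + 29.2032 = 406.022.
Reliability = 406.022 / 598.733 = 0.678.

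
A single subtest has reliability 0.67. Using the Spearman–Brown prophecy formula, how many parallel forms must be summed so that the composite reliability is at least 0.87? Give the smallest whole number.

k ≥ ρ*(1−ρ₁)/(ρ₁(1−ρ*)) = 0.87·0.33 / (0.67·0.13) = 3.296.
Smallest integer k = 4.

4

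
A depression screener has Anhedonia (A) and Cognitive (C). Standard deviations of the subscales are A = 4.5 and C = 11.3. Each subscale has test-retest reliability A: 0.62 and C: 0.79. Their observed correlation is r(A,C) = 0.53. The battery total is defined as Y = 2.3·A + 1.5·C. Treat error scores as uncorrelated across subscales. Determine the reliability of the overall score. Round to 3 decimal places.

0.826

Var(Y) = 2.3²·4.5² + 1.5²·11.3² + 2·[3.45·4.5·11.3·0.53] = 394.425 + 185.958 = 580.383.
Under uncorrelated errors the observed covariances equal the true-score covariances, so only the own-variance terms attenuate.
True-score variance = [2.3²·4.5²·0.62 + 1.5²·11.3²·0.79] + 185.958 = 293.385 + 185.958 = 479.343.
Reliability = 479.343 / 580.383 = 0.826.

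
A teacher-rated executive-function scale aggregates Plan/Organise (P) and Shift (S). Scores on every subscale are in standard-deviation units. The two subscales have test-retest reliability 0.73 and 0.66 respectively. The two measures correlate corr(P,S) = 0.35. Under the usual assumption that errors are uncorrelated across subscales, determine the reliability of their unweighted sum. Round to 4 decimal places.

Var(P+S) = 2 + 2·[0.35] = 2 + 0.7 = 2.7.
Because errors are independent across components, Cov(Tᵢ,Tⱼ) = Cov(Xᵢ,Xⱼ); the off-diagonal part of the true-score variance is the same as above.
True-score variance = [0.73 + 0.66] + 0.7 = 1.39 + 0.7 = 2.09.
Reliability = 2.09 / 2.7 = 0.7741.

0.7741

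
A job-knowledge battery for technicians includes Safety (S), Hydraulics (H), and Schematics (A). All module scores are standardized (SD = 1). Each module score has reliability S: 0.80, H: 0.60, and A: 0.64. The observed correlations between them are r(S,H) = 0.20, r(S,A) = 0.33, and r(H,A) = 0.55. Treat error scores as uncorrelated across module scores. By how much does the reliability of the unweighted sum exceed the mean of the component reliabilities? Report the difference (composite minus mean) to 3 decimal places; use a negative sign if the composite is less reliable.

0.134

Var(sum) = 3 + 2.16 = 5.16; true-score variance = 2.04 + 2.16 = 4.2; composite reliability = 0.8140.
Mean component reliability = 0.6800.
Difference = 0.8140 − 0.6800 = 0.134.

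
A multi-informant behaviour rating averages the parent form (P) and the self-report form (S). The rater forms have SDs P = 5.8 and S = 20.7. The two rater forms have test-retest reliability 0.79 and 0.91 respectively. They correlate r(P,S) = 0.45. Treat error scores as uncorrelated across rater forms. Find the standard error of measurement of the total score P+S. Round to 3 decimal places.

6.755

Var(total) = 462.13 + 108.054 = 570.184.
True-score variance = 416.501 + 108.054 = 524.555, so reliability = 0.9200.
Error variance = 570.184 − 524.555 = 45.6285; SEM = √45.6285 = 6.755.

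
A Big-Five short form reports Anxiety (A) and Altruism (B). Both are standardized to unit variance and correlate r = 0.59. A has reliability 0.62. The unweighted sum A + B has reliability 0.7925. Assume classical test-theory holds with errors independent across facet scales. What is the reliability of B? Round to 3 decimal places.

0.720

Var(A+B) = 2 + 2·0.59 = 3.180.
True-score variance = ρ_A + ρ_B + 2·0.59, so 0.7925 = (0.62 + ρ_B + 1.18) / 3.180.
ρ_B = 0.7925·3.180 − 0.62 − 1.18 = 0.720.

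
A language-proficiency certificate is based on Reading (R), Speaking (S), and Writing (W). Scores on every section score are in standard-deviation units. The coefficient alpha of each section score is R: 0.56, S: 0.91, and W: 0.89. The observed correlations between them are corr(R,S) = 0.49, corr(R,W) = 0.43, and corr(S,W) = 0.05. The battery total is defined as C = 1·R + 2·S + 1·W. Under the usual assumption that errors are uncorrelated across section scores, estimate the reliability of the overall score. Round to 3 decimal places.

Var(C) = 1 + 2² + 1 + 2·[2·0.49 + 0.43 + 2·0.05] = 6 + 3.02 = 9.02.
Because errors are independent across components, Cov(Tᵢ,Tⱼ) = Cov(Xᵢ,Xⱼ); the off-diagonal part of the true-score variance is the same as above.
True-score variance = [0.56 + 2²·0.91 + 0.89] + 3.02 = 5.09 + 3.02 = 8.11.
Reliability = 8.11 / 9.02 = 0.899.

0.899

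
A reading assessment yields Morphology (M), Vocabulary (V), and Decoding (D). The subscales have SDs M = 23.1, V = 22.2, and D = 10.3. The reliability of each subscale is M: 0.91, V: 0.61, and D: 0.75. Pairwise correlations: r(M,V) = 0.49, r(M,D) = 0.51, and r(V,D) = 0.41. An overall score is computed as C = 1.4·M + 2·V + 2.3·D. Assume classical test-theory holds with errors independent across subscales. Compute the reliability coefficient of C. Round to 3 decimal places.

Var(C) = 1.4²·23.1² + 2²·22.2² + 2.3²·10.3² + 2·[2.8·23.1·22.2·0.49 + 3.22·23.1·10.3·0.51 + 4.6·22.2·10.3·0.41] = 3578.45 + 3051.14 = 6629.59.
Because errors are independent across components, Cov(Tᵢ,Tⱼ) = Cov(Xᵢ,Xⱼ); the off-diagonal part of the true-score variance is the same as above.
True-score variance = [1.4²·23.1²·0.91 + 2²·22.2²·0.61 + 2.3²·10.3²·0.75] + 3051.14 = 2575.19 + 3051.14 = 5626.33.
Reliability = 5626.33 / 6629.59 = 0.849.

0.849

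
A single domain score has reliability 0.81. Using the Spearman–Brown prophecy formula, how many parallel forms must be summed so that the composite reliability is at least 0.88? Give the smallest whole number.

k ≥ ρ*(1−ρ₁)/(ρ₁(1−ρ*)) = 0.88·0.19 / (0.81·0.12) = 1.720.
Smallest integer k = 2.

2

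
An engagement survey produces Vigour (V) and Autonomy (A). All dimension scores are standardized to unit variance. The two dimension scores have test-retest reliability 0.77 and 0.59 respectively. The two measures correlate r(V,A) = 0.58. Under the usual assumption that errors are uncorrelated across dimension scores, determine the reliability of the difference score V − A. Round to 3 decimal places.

Var(V−A) = 1 + 1 − 2·0.58 = 2 − 1.16 = 0.84.
Under uncorrelated errors the observed covariances equal the true-score covariances, so only the own-variance terms attenuate.
True-score variance = [0.77 + 0.59] − 1.16 = 1.36 − 1.16 = 0.2.
Reliability = 0.2 / 0.84 = 0.238.

0.238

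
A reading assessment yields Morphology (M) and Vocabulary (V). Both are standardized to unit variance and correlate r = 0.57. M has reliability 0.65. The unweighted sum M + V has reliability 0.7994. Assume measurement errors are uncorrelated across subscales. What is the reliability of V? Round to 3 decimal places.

0.720

Var(M+V) = 2 + 2·0.57 = 3.140.
True-score variance = ρ_M + ρ_V + 2·0.57, so 0.7994 = (0.65 + ρ_V + 1.14) / 3.140.
ρ_V = 0.7994·3.140 − 0.65 − 1.14 = 0.720.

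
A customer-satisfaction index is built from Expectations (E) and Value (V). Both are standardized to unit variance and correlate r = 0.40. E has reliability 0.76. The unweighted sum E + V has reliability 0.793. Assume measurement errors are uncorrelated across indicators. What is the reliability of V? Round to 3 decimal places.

Var(E+V) = 2 + 2·0.40 = 2.800.
True-score variance = ρ_E + ρ_V + 2·0.40, so 0.793 = (0.76 + ρ_V + 0.80) / 2.800.
ρ_V = 0.793·2.800 − 0.76 − 0.80 = 0.660.

0.660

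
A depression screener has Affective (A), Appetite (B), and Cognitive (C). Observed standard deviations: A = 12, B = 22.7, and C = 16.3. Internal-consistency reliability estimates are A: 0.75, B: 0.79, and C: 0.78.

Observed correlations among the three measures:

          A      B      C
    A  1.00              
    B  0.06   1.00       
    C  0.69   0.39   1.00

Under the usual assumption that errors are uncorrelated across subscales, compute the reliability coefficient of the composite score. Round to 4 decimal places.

Var(A+B+C) = 12² + 22.7² + 16.3² + 2·[12·22.7·0.06 + 12·16.3·0.69 + 22.7·16.3·0.39] = 924.98 + 591.224 = 1516.2.
With uncorrelated errors the cross-covariances are all true-score covariance, so they carry over unchanged; only the diagonal terms shrink to ρᵢσᵢ².
True-score variance = [12²·0.75 + 22.7²·0.79 + 16.3²·0.78] + 591.224 = 722.317 + 591.224 = 1313.54.
Reliability = 1313.54 / 1516.2 = 0.8663.

0.8663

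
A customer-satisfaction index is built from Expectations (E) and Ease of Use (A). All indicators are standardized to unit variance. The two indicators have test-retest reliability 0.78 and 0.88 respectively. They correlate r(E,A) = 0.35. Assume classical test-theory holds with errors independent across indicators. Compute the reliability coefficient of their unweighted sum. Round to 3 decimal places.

0.874

Var(E+A) = 2 + 2·[0.35] = 2 + 0.7 = 2.7.
With uncorrelated errors the cross-covariances are all true-score covariance, so they carry over unchanged; only the diagonal terms shrink to ρᵢσᵢ².
True-score variance = [0.78 + 0.88] + 0.7 = 1.66 + 0.7 = 2.36.
Reliability = 2.36 / 2.7 = 0.874.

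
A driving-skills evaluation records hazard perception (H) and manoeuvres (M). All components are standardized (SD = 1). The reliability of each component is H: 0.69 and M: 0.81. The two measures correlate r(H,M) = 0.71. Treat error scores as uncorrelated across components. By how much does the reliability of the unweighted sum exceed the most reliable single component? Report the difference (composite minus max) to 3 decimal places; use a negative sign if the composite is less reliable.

0.044

Var(sum) = 2 + 1.42 = 3.42; true-score variance = 1.5 + 1.42 = 2.92; composite reliability = 0.8538.
Max component reliability = 0.8100.
Difference = 0.8538 − 0.8100 = 0.044.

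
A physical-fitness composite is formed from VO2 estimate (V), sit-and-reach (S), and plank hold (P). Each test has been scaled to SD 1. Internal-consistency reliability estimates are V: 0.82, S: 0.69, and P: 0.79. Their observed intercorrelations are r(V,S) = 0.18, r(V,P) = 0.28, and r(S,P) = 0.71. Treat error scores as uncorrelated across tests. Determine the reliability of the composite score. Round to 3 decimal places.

0.869

Var(V+S+P) = 3 + 2·[0.18 + 0.28 + 0.71] = 3 + 2.34 = 5.34.
Because errors are independent across components, Cov(Tᵢ,Tⱼ) = Cov(Xᵢ,Xⱼ); the off-diagonal part of the true-score variance is the same as above.
True-score variance = [0.82 + 0.69 + 0.79] + 2.34 = 2.3 + 2.34 = 4.64.
Reliability = 4.64 / 5.34 = 0.869.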